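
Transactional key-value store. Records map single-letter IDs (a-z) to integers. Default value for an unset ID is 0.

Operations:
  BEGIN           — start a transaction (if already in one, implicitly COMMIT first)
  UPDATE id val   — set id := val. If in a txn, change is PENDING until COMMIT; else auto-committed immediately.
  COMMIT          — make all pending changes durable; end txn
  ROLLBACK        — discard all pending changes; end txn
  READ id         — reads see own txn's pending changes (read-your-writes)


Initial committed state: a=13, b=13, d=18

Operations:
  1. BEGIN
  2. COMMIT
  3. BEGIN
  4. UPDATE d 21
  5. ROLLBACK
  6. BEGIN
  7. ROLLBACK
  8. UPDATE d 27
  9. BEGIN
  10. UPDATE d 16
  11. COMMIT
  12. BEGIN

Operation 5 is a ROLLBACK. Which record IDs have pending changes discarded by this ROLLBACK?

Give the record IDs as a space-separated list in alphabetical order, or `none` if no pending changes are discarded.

Initial committed: {a=13, b=13, d=18}
Op 1: BEGIN: in_txn=True, pending={}
Op 2: COMMIT: merged [] into committed; committed now {a=13, b=13, d=18}
Op 3: BEGIN: in_txn=True, pending={}
Op 4: UPDATE d=21 (pending; pending now {d=21})
Op 5: ROLLBACK: discarded pending ['d']; in_txn=False
Op 6: BEGIN: in_txn=True, pending={}
Op 7: ROLLBACK: discarded pending []; in_txn=False
Op 8: UPDATE d=27 (auto-commit; committed d=27)
Op 9: BEGIN: in_txn=True, pending={}
Op 10: UPDATE d=16 (pending; pending now {d=16})
Op 11: COMMIT: merged ['d'] into committed; committed now {a=13, b=13, d=16}
Op 12: BEGIN: in_txn=True, pending={}
ROLLBACK at op 5 discards: ['d']

Answer: d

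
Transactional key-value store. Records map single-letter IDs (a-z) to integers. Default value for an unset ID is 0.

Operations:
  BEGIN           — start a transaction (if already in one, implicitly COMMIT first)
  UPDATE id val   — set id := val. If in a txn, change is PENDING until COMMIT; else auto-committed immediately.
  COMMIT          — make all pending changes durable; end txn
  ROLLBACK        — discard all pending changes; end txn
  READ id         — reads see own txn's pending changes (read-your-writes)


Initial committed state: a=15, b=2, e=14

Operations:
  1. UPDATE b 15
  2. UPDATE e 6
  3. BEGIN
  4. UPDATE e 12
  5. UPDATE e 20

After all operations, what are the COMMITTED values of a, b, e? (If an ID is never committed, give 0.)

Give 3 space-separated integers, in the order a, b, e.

Initial committed: {a=15, b=2, e=14}
Op 1: UPDATE b=15 (auto-commit; committed b=15)
Op 2: UPDATE e=6 (auto-commit; committed e=6)
Op 3: BEGIN: in_txn=True, pending={}
Op 4: UPDATE e=12 (pending; pending now {e=12})
Op 5: UPDATE e=20 (pending; pending now {e=20})
Final committed: {a=15, b=15, e=6}

Answer: 15 15 6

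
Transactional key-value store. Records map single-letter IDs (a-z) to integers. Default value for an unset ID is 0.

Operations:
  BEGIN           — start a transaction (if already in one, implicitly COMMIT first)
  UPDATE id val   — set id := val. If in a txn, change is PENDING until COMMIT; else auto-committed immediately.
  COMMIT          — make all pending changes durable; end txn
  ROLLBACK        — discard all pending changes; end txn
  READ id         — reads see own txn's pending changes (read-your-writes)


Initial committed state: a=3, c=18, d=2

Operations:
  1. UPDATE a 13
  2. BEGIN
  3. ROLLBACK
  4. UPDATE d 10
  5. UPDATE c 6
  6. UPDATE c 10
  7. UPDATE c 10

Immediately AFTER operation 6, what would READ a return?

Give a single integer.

Answer: 13

Derivation:
Initial committed: {a=3, c=18, d=2}
Op 1: UPDATE a=13 (auto-commit; committed a=13)
Op 2: BEGIN: in_txn=True, pending={}
Op 3: ROLLBACK: discarded pending []; in_txn=False
Op 4: UPDATE d=10 (auto-commit; committed d=10)
Op 5: UPDATE c=6 (auto-commit; committed c=6)
Op 6: UPDATE c=10 (auto-commit; committed c=10)
After op 6: visible(a) = 13 (pending={}, committed={a=13, c=10, d=10})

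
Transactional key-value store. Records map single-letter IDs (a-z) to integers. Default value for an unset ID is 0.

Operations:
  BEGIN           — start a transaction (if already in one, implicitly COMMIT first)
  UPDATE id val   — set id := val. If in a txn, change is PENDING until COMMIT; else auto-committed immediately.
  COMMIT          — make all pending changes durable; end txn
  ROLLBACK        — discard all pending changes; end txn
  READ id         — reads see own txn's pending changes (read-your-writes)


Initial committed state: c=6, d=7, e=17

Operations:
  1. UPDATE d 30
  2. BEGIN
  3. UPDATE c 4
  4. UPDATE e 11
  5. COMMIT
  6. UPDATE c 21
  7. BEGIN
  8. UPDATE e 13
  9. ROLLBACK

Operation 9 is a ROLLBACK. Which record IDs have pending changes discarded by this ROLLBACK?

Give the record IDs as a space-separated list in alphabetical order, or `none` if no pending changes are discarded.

Initial committed: {c=6, d=7, e=17}
Op 1: UPDATE d=30 (auto-commit; committed d=30)
Op 2: BEGIN: in_txn=True, pending={}
Op 3: UPDATE c=4 (pending; pending now {c=4})
Op 4: UPDATE e=11 (pending; pending now {c=4, e=11})
Op 5: COMMIT: merged ['c', 'e'] into committed; committed now {c=4, d=30, e=11}
Op 6: UPDATE c=21 (auto-commit; committed c=21)
Op 7: BEGIN: in_txn=True, pending={}
Op 8: UPDATE e=13 (pending; pending now {e=13})
Op 9: ROLLBACK: discarded pending ['e']; in_txn=False
ROLLBACK at op 9 discards: ['e']

Answer: e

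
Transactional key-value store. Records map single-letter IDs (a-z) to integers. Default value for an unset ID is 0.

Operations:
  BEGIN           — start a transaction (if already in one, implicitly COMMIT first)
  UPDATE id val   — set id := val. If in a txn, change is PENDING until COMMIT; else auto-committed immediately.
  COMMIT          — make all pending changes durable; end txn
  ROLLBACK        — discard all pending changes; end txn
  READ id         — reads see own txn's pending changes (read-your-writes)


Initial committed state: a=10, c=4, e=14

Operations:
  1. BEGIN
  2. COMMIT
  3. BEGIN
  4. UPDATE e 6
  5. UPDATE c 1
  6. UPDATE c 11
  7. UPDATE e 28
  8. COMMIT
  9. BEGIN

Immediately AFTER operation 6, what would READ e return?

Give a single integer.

Answer: 6

Derivation:
Initial committed: {a=10, c=4, e=14}
Op 1: BEGIN: in_txn=True, pending={}
Op 2: COMMIT: merged [] into committed; committed now {a=10, c=4, e=14}
Op 3: BEGIN: in_txn=True, pending={}
Op 4: UPDATE e=6 (pending; pending now {e=6})
Op 5: UPDATE c=1 (pending; pending now {c=1, e=6})
Op 6: UPDATE c=11 (pending; pending now {c=11, e=6})
After op 6: visible(e) = 6 (pending={c=11, e=6}, committed={a=10, c=4, e=14})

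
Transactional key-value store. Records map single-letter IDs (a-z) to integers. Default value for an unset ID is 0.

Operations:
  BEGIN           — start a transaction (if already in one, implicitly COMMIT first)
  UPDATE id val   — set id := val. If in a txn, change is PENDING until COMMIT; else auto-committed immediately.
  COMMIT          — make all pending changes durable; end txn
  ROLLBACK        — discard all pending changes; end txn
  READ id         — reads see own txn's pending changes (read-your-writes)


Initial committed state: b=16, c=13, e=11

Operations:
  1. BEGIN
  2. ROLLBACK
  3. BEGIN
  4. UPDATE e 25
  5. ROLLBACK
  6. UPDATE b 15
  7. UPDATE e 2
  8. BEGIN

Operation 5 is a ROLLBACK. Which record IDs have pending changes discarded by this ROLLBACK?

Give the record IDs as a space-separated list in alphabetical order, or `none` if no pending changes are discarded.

Initial committed: {b=16, c=13, e=11}
Op 1: BEGIN: in_txn=True, pending={}
Op 2: ROLLBACK: discarded pending []; in_txn=False
Op 3: BEGIN: in_txn=True, pending={}
Op 4: UPDATE e=25 (pending; pending now {e=25})
Op 5: ROLLBACK: discarded pending ['e']; in_txn=False
Op 6: UPDATE b=15 (auto-commit; committed b=15)
Op 7: UPDATE e=2 (auto-commit; committed e=2)
Op 8: BEGIN: in_txn=True, pending={}
ROLLBACK at op 5 discards: ['e']

Answer: e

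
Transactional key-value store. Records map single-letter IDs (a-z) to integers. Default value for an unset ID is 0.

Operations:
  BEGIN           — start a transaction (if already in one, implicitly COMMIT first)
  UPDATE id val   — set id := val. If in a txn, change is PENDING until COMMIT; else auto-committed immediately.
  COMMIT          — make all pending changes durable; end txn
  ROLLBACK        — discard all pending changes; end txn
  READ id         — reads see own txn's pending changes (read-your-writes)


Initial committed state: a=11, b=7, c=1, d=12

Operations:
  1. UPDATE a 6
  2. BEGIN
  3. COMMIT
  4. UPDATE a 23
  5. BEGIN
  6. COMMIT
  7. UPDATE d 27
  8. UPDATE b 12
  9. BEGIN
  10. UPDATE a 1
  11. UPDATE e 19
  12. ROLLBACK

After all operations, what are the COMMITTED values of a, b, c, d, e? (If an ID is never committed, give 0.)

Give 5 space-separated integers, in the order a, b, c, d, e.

Answer: 23 12 1 27 0

Derivation:
Initial committed: {a=11, b=7, c=1, d=12}
Op 1: UPDATE a=6 (auto-commit; committed a=6)
Op 2: BEGIN: in_txn=True, pending={}
Op 3: COMMIT: merged [] into committed; committed now {a=6, b=7, c=1, d=12}
Op 4: UPDATE a=23 (auto-commit; committed a=23)
Op 5: BEGIN: in_txn=True, pending={}
Op 6: COMMIT: merged [] into committed; committed now {a=23, b=7, c=1, d=12}
Op 7: UPDATE d=27 (auto-commit; committed d=27)
Op 8: UPDATE b=12 (auto-commit; committed b=12)
Op 9: BEGIN: in_txn=True, pending={}
Op 10: UPDATE a=1 (pending; pending now {a=1})
Op 11: UPDATE e=19 (pending; pending now {a=1, e=19})
Op 12: ROLLBACK: discarded pending ['a', 'e']; in_txn=False
Final committed: {a=23, b=12, c=1, d=27}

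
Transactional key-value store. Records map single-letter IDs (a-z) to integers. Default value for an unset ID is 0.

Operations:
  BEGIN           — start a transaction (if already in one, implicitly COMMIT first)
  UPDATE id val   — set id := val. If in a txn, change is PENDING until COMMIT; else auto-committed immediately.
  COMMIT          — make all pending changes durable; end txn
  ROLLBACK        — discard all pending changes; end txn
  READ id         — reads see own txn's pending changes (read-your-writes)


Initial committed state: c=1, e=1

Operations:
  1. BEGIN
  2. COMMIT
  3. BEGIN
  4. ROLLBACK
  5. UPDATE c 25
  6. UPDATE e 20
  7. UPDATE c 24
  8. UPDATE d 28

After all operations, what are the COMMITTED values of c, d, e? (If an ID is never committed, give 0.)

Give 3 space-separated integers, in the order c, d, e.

Initial committed: {c=1, e=1}
Op 1: BEGIN: in_txn=True, pending={}
Op 2: COMMIT: merged [] into committed; committed now {c=1, e=1}
Op 3: BEGIN: in_txn=True, pending={}
Op 4: ROLLBACK: discarded pending []; in_txn=False
Op 5: UPDATE c=25 (auto-commit; committed c=25)
Op 6: UPDATE e=20 (auto-commit; committed e=20)
Op 7: UPDATE c=24 (auto-commit; committed c=24)
Op 8: UPDATE d=28 (auto-commit; committed d=28)
Final committed: {c=24, d=28, e=20}

Answer: 24 28 20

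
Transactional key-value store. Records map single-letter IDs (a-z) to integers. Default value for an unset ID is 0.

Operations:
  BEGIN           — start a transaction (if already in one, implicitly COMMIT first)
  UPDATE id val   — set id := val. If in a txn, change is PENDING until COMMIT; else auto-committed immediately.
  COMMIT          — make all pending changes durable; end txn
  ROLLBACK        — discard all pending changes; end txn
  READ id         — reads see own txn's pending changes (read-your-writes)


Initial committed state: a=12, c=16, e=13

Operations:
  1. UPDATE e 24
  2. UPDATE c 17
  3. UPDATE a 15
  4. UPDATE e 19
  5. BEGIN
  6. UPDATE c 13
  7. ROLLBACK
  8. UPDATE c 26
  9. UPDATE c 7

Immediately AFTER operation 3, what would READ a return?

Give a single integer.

Answer: 15

Derivation:
Initial committed: {a=12, c=16, e=13}
Op 1: UPDATE e=24 (auto-commit; committed e=24)
Op 2: UPDATE c=17 (auto-commit; committed c=17)
Op 3: UPDATE a=15 (auto-commit; committed a=15)
After op 3: visible(a) = 15 (pending={}, committed={a=15, c=17, e=24})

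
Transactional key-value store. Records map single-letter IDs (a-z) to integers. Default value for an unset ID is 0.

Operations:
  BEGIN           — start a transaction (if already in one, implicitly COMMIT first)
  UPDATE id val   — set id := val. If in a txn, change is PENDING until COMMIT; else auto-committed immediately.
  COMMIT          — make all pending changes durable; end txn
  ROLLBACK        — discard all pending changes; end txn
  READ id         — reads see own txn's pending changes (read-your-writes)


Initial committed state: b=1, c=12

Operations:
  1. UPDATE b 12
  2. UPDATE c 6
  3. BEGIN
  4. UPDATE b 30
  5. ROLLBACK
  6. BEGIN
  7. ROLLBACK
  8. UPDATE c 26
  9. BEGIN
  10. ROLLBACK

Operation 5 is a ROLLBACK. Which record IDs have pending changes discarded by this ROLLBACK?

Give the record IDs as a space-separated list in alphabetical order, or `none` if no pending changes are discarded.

Answer: b

Derivation:
Initial committed: {b=1, c=12}
Op 1: UPDATE b=12 (auto-commit; committed b=12)
Op 2: UPDATE c=6 (auto-commit; committed c=6)
Op 3: BEGIN: in_txn=True, pending={}
Op 4: UPDATE b=30 (pending; pending now {b=30})
Op 5: ROLLBACK: discarded pending ['b']; in_txn=False
Op 6: BEGIN: in_txn=True, pending={}
Op 7: ROLLBACK: discarded pending []; in_txn=False
Op 8: UPDATE c=26 (auto-commit; committed c=26)
Op 9: BEGIN: in_txn=True, pending={}
Op 10: ROLLBACK: discarded pending []; in_txn=False
ROLLBACK at op 5 discards: ['b']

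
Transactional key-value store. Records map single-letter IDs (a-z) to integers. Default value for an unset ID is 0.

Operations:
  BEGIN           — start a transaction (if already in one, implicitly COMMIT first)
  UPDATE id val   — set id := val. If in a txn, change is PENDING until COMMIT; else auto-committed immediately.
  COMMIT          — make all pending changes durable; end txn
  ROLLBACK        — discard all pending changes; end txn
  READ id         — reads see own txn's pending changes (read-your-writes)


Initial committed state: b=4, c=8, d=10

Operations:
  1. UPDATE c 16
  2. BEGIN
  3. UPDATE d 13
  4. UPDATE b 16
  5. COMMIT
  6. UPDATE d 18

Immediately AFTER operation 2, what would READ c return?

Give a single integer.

Initial committed: {b=4, c=8, d=10}
Op 1: UPDATE c=16 (auto-commit; committed c=16)
Op 2: BEGIN: in_txn=True, pending={}
After op 2: visible(c) = 16 (pending={}, committed={b=4, c=16, d=10})

Answer: 16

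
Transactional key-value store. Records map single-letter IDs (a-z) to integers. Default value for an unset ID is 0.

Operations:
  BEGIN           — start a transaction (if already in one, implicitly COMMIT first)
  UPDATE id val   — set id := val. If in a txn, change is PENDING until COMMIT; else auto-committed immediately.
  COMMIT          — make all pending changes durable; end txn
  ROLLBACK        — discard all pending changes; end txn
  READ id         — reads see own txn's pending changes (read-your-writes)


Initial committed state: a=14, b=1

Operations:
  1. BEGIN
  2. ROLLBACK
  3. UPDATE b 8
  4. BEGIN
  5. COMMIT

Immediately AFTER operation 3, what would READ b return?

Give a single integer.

Initial committed: {a=14, b=1}
Op 1: BEGIN: in_txn=True, pending={}
Op 2: ROLLBACK: discarded pending []; in_txn=False
Op 3: UPDATE b=8 (auto-commit; committed b=8)
After op 3: visible(b) = 8 (pending={}, committed={a=14, b=8})

Answer: 8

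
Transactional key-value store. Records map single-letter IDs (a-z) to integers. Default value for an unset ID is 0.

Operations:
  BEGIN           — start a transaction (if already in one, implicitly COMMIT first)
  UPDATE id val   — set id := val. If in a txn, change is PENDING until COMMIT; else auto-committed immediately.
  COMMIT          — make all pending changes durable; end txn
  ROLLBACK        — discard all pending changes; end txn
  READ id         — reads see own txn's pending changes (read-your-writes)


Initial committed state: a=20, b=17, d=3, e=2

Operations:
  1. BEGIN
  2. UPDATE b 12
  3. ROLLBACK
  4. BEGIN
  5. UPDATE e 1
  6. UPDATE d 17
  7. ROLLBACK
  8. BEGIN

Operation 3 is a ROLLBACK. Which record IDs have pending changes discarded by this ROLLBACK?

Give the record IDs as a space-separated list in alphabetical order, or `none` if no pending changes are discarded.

Answer: b

Derivation:
Initial committed: {a=20, b=17, d=3, e=2}
Op 1: BEGIN: in_txn=True, pending={}
Op 2: UPDATE b=12 (pending; pending now {b=12})
Op 3: ROLLBACK: discarded pending ['b']; in_txn=False
Op 4: BEGIN: in_txn=True, pending={}
Op 5: UPDATE e=1 (pending; pending now {e=1})
Op 6: UPDATE d=17 (pending; pending now {d=17, e=1})
Op 7: ROLLBACK: discarded pending ['d', 'e']; in_txn=False
Op 8: BEGIN: in_txn=True, pending={}
ROLLBACK at op 3 discards: ['b']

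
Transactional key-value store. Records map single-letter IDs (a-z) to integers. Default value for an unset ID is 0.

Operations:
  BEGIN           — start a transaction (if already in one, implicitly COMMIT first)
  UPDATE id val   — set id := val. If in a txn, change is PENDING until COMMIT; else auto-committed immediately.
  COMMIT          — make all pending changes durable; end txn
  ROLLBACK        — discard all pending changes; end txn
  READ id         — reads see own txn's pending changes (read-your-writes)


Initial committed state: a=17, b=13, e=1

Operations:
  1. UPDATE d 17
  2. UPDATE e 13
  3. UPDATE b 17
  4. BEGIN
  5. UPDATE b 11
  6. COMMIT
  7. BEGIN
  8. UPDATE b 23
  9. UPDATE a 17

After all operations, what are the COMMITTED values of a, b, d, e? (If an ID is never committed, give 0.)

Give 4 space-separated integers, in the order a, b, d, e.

Initial committed: {a=17, b=13, e=1}
Op 1: UPDATE d=17 (auto-commit; committed d=17)
Op 2: UPDATE e=13 (auto-commit; committed e=13)
Op 3: UPDATE b=17 (auto-commit; committed b=17)
Op 4: BEGIN: in_txn=True, pending={}
Op 5: UPDATE b=11 (pending; pending now {b=11})
Op 6: COMMIT: merged ['b'] into committed; committed now {a=17, b=11, d=17, e=13}
Op 7: BEGIN: in_txn=True, pending={}
Op 8: UPDATE b=23 (pending; pending now {b=23})
Op 9: UPDATE a=17 (pending; pending now {a=17, b=23})
Final committed: {a=17, b=11, d=17, e=13}

Answer: 17 11 17 13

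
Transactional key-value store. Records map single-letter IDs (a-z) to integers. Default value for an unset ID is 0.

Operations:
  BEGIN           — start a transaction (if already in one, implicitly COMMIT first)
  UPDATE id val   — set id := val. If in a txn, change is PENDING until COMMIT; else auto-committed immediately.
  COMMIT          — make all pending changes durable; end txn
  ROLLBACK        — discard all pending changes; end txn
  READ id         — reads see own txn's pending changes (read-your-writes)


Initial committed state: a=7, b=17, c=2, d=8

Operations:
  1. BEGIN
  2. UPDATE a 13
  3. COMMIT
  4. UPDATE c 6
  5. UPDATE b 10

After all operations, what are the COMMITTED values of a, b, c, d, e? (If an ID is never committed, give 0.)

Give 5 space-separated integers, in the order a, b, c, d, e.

Initial committed: {a=7, b=17, c=2, d=8}
Op 1: BEGIN: in_txn=True, pending={}
Op 2: UPDATE a=13 (pending; pending now {a=13})
Op 3: COMMIT: merged ['a'] into committed; committed now {a=13, b=17, c=2, d=8}
Op 4: UPDATE c=6 (auto-commit; committed c=6)
Op 5: UPDATE b=10 (auto-commit; committed b=10)
Final committed: {a=13, b=10, c=6, d=8}

Answer: 13 10 6 8 0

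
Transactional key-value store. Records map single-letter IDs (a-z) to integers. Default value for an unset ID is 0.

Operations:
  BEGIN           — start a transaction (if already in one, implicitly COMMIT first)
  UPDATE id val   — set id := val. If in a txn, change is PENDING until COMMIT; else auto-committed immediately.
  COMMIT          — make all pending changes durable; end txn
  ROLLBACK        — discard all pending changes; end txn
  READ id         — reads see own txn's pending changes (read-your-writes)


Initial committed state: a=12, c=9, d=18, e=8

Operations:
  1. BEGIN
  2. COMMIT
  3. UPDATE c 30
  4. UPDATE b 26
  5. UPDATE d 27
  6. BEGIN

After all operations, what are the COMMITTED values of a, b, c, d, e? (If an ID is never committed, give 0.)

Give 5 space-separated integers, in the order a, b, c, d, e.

Initial committed: {a=12, c=9, d=18, e=8}
Op 1: BEGIN: in_txn=True, pending={}
Op 2: COMMIT: merged [] into committed; committed now {a=12, c=9, d=18, e=8}
Op 3: UPDATE c=30 (auto-commit; committed c=30)
Op 4: UPDATE b=26 (auto-commit; committed b=26)
Op 5: UPDATE d=27 (auto-commit; committed d=27)
Op 6: BEGIN: in_txn=True, pending={}
Final committed: {a=12, b=26, c=30, d=27, e=8}

Answer: 12 26 30 27 8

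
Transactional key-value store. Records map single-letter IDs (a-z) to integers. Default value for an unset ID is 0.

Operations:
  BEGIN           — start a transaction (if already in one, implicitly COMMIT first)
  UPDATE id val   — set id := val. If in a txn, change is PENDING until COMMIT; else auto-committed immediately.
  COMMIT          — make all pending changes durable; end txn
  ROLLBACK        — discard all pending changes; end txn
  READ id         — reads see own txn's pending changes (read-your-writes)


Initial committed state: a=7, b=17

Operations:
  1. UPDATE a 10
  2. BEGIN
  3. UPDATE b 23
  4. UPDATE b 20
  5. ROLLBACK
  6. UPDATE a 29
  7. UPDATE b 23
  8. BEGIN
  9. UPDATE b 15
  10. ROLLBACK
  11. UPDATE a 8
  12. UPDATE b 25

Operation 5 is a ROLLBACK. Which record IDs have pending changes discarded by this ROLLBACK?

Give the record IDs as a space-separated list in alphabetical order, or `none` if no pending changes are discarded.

Initial committed: {a=7, b=17}
Op 1: UPDATE a=10 (auto-commit; committed a=10)
Op 2: BEGIN: in_txn=True, pending={}
Op 3: UPDATE b=23 (pending; pending now {b=23})
Op 4: UPDATE b=20 (pending; pending now {b=20})
Op 5: ROLLBACK: discarded pending ['b']; in_txn=False
Op 6: UPDATE a=29 (auto-commit; committed a=29)
Op 7: UPDATE b=23 (auto-commit; committed b=23)
Op 8: BEGIN: in_txn=True, pending={}
Op 9: UPDATE b=15 (pending; pending now {b=15})
Op 10: ROLLBACK: discarded pending ['b']; in_txn=False
Op 11: UPDATE a=8 (auto-commit; committed a=8)
Op 12: UPDATE b=25 (auto-commit; committed b=25)
ROLLBACK at op 5 discards: ['b']

Answer: b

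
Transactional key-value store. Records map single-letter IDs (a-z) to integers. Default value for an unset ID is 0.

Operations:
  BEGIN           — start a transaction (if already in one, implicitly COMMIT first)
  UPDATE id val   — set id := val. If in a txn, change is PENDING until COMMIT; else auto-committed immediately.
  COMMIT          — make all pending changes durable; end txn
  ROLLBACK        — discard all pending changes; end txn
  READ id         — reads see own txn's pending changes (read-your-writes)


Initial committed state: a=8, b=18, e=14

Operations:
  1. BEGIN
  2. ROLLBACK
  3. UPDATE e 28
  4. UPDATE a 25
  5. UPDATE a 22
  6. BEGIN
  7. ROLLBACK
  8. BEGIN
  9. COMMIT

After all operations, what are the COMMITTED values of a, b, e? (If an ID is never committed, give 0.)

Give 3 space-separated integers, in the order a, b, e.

Answer: 22 18 28

Derivation:
Initial committed: {a=8, b=18, e=14}
Op 1: BEGIN: in_txn=True, pending={}
Op 2: ROLLBACK: discarded pending []; in_txn=False
Op 3: UPDATE e=28 (auto-commit; committed e=28)
Op 4: UPDATE a=25 (auto-commit; committed a=25)
Op 5: UPDATE a=22 (auto-commit; committed a=22)
Op 6: BEGIN: in_txn=True, pending={}
Op 7: ROLLBACK: discarded pending []; in_txn=False
Op 8: BEGIN: in_txn=True, pending={}
Op 9: COMMIT: merged [] into committed; committed now {a=22, b=18, e=28}
Final committed: {a=22, b=18, e=28}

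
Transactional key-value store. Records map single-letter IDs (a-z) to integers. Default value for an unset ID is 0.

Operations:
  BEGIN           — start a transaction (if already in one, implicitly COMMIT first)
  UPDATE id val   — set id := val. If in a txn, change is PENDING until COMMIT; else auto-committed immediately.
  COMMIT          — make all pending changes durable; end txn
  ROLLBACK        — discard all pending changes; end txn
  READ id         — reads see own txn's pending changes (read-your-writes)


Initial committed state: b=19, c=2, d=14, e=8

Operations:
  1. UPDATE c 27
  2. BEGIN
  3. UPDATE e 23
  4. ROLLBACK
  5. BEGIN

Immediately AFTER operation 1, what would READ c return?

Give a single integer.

Initial committed: {b=19, c=2, d=14, e=8}
Op 1: UPDATE c=27 (auto-commit; committed c=27)
After op 1: visible(c) = 27 (pending={}, committed={b=19, c=27, d=14, e=8})

Answer: 27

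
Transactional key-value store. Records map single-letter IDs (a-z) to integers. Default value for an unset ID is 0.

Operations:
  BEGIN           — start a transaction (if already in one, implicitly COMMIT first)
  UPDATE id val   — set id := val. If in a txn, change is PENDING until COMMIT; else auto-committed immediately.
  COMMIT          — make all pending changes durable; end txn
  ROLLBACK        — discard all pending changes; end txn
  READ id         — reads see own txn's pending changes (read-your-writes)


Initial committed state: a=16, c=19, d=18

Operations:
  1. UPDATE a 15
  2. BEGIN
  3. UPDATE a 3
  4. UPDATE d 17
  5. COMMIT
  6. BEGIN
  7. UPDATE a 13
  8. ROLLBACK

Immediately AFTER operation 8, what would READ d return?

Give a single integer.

Answer: 17

Derivation:
Initial committed: {a=16, c=19, d=18}
Op 1: UPDATE a=15 (auto-commit; committed a=15)
Op 2: BEGIN: in_txn=True, pending={}
Op 3: UPDATE a=3 (pending; pending now {a=3})
Op 4: UPDATE d=17 (pending; pending now {a=3, d=17})
Op 5: COMMIT: merged ['a', 'd'] into committed; committed now {a=3, c=19, d=17}
Op 6: BEGIN: in_txn=True, pending={}
Op 7: UPDATE a=13 (pending; pending now {a=13})
Op 8: ROLLBACK: discarded pending ['a']; in_txn=False
After op 8: visible(d) = 17 (pending={}, committed={a=3, c=19, d=17})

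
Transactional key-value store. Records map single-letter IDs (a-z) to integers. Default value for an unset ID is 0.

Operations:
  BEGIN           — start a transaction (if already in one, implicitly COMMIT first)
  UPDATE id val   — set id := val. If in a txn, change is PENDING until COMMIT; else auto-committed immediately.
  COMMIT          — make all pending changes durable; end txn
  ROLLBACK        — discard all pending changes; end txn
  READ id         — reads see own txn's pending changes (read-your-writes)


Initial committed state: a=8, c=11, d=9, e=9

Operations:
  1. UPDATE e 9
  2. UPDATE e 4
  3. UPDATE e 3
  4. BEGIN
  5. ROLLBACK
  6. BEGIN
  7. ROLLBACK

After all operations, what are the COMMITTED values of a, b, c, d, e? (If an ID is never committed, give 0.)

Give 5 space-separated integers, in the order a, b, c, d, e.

Initial committed: {a=8, c=11, d=9, e=9}
Op 1: UPDATE e=9 (auto-commit; committed e=9)
Op 2: UPDATE e=4 (auto-commit; committed e=4)
Op 3: UPDATE e=3 (auto-commit; committed e=3)
Op 4: BEGIN: in_txn=True, pending={}
Op 5: ROLLBACK: discarded pending []; in_txn=False
Op 6: BEGIN: in_txn=True, pending={}
Op 7: ROLLBACK: discarded pending []; in_txn=False
Final committed: {a=8, c=11, d=9, e=3}

Answer: 8 0 11 9 3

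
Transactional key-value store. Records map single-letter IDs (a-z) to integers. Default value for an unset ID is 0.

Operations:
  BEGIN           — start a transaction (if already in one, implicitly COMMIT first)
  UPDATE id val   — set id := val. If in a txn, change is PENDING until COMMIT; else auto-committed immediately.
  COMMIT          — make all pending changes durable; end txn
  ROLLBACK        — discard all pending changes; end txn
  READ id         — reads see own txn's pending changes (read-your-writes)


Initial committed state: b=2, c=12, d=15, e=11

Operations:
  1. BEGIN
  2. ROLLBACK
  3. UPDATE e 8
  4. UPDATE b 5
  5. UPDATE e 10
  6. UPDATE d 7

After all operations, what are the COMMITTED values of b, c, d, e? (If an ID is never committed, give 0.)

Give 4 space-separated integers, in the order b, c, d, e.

Initial committed: {b=2, c=12, d=15, e=11}
Op 1: BEGIN: in_txn=True, pending={}
Op 2: ROLLBACK: discarded pending []; in_txn=False
Op 3: UPDATE e=8 (auto-commit; committed e=8)
Op 4: UPDATE b=5 (auto-commit; committed b=5)
Op 5: UPDATE e=10 (auto-commit; committed e=10)
Op 6: UPDATE d=7 (auto-commit; committed d=7)
Final committed: {b=5, c=12, d=7, e=10}

Answer: 5 12 7 10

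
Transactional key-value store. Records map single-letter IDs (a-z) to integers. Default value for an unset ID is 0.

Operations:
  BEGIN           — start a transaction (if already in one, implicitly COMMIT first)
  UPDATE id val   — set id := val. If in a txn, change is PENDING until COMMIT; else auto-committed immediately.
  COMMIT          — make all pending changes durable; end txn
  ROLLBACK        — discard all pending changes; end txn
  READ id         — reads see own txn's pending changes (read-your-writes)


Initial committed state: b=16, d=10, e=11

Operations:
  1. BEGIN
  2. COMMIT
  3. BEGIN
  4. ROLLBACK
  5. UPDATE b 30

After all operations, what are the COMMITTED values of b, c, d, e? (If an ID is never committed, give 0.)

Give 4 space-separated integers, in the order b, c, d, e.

Answer: 30 0 10 11

Derivation:
Initial committed: {b=16, d=10, e=11}
Op 1: BEGIN: in_txn=True, pending={}
Op 2: COMMIT: merged [] into committed; committed now {b=16, d=10, e=11}
Op 3: BEGIN: in_txn=True, pending={}
Op 4: ROLLBACK: discarded pending []; in_txn=False
Op 5: UPDATE b=30 (auto-commit; committed b=30)
Final committed: {b=30, d=10, e=11}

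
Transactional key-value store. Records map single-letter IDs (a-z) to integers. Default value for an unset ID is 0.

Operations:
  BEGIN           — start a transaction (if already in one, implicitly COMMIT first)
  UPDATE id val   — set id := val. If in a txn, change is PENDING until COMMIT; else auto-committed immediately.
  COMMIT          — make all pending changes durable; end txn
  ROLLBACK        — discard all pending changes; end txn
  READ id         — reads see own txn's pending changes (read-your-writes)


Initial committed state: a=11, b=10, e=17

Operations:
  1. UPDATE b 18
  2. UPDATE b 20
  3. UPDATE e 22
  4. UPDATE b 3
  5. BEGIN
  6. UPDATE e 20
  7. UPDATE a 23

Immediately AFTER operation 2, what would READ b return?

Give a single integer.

Answer: 20

Derivation:
Initial committed: {a=11, b=10, e=17}
Op 1: UPDATE b=18 (auto-commit; committed b=18)
Op 2: UPDATE b=20 (auto-commit; committed b=20)
After op 2: visible(b) = 20 (pending={}, committed={a=11, b=20, e=17})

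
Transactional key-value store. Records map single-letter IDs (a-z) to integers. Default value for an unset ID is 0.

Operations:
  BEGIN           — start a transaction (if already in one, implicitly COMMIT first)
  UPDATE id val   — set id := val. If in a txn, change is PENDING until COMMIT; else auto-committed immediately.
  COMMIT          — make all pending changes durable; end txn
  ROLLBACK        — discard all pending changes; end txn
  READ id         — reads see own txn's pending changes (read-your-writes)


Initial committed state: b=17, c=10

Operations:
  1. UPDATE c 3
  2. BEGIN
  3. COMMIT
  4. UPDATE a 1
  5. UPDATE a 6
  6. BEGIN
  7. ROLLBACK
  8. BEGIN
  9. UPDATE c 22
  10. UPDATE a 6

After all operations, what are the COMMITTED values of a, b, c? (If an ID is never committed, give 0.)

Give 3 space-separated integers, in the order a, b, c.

Initial committed: {b=17, c=10}
Op 1: UPDATE c=3 (auto-commit; committed c=3)
Op 2: BEGIN: in_txn=True, pending={}
Op 3: COMMIT: merged [] into committed; committed now {b=17, c=3}
Op 4: UPDATE a=1 (auto-commit; committed a=1)
Op 5: UPDATE a=6 (auto-commit; committed a=6)
Op 6: BEGIN: in_txn=True, pending={}
Op 7: ROLLBACK: discarded pending []; in_txn=False
Op 8: BEGIN: in_txn=True, pending={}
Op 9: UPDATE c=22 (pending; pending now {c=22})
Op 10: UPDATE a=6 (pending; pending now {a=6, c=22})
Final committed: {a=6, b=17, c=3}

Answer: 6 17 3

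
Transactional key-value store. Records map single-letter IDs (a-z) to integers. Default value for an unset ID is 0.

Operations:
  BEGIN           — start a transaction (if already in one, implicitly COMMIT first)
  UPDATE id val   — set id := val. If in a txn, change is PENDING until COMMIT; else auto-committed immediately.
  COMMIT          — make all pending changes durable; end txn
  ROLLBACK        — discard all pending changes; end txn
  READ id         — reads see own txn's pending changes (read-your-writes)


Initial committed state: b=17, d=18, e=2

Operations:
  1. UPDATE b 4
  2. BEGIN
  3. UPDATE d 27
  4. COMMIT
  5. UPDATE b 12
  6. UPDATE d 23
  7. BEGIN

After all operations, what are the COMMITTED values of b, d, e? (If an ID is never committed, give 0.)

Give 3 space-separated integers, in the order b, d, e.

Initial committed: {b=17, d=18, e=2}
Op 1: UPDATE b=4 (auto-commit; committed b=4)
Op 2: BEGIN: in_txn=True, pending={}
Op 3: UPDATE d=27 (pending; pending now {d=27})
Op 4: COMMIT: merged ['d'] into committed; committed now {b=4, d=27, e=2}
Op 5: UPDATE b=12 (auto-commit; committed b=12)
Op 6: UPDATE d=23 (auto-commit; committed d=23)
Op 7: BEGIN: in_txn=True, pending={}
Final committed: {b=12, d=23, e=2}

Answer: 12 23 2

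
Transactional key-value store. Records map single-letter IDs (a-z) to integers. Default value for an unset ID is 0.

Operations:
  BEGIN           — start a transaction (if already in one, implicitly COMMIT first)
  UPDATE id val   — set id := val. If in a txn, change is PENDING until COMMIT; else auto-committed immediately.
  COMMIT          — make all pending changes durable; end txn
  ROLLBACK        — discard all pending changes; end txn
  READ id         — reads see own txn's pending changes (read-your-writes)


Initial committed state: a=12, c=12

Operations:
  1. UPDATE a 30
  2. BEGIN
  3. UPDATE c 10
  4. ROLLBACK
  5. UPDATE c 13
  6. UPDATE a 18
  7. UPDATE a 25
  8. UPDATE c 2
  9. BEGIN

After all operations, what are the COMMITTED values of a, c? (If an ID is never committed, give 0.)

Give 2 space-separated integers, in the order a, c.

Initial committed: {a=12, c=12}
Op 1: UPDATE a=30 (auto-commit; committed a=30)
Op 2: BEGIN: in_txn=True, pending={}
Op 3: UPDATE c=10 (pending; pending now {c=10})
Op 4: ROLLBACK: discarded pending ['c']; in_txn=False
Op 5: UPDATE c=13 (auto-commit; committed c=13)
Op 6: UPDATE a=18 (auto-commit; committed a=18)
Op 7: UPDATE a=25 (auto-commit; committed a=25)
Op 8: UPDATE c=2 (auto-commit; committed c=2)
Op 9: BEGIN: in_txn=True, pending={}
Final committed: {a=25, c=2}

Answer: 25 2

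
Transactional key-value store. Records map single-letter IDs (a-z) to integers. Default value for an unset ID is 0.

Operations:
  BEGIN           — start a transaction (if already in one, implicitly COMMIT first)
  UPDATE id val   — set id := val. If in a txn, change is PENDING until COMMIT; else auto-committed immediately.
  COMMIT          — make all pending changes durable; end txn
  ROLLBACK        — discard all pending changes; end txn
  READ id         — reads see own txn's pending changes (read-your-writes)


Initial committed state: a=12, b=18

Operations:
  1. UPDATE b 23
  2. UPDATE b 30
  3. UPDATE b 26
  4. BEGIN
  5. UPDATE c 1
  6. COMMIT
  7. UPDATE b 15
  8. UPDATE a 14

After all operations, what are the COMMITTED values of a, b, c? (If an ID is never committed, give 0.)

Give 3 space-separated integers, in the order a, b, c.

Answer: 14 15 1

Derivation:
Initial committed: {a=12, b=18}
Op 1: UPDATE b=23 (auto-commit; committed b=23)
Op 2: UPDATE b=30 (auto-commit; committed b=30)
Op 3: UPDATE b=26 (auto-commit; committed b=26)
Op 4: BEGIN: in_txn=True, pending={}
Op 5: UPDATE c=1 (pending; pending now {c=1})
Op 6: COMMIT: merged ['c'] into committed; committed now {a=12, b=26, c=1}
Op 7: UPDATE b=15 (auto-commit; committed b=15)
Op 8: UPDATE a=14 (auto-commit; committed a=14)
Final committed: {a=14, b=15, c=1}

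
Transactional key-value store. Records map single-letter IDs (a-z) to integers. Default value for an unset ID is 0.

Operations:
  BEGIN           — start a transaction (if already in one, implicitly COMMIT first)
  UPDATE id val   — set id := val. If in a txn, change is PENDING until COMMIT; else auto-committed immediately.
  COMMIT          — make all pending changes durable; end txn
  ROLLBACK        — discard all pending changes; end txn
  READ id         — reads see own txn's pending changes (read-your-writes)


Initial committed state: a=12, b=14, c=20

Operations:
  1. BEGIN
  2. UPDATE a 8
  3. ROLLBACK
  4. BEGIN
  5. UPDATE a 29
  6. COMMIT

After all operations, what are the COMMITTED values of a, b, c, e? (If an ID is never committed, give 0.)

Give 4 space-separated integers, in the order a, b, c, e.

Initial committed: {a=12, b=14, c=20}
Op 1: BEGIN: in_txn=True, pending={}
Op 2: UPDATE a=8 (pending; pending now {a=8})
Op 3: ROLLBACK: discarded pending ['a']; in_txn=False
Op 4: BEGIN: in_txn=True, pending={}
Op 5: UPDATE a=29 (pending; pending now {a=29})
Op 6: COMMIT: merged ['a'] into committed; committed now {a=29, b=14, c=20}
Final committed: {a=29, b=14, c=20}

Answer: 29 14 20 0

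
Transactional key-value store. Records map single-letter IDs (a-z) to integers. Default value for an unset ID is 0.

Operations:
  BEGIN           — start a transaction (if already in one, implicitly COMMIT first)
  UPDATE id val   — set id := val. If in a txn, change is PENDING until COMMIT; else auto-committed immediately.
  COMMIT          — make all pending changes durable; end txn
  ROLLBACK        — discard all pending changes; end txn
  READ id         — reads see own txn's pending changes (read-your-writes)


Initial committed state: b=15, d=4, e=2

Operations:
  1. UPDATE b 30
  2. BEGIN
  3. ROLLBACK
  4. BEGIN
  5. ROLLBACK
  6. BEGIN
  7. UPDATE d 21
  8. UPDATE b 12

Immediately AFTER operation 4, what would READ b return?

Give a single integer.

Initial committed: {b=15, d=4, e=2}
Op 1: UPDATE b=30 (auto-commit; committed b=30)
Op 2: BEGIN: in_txn=True, pending={}
Op 3: ROLLBACK: discarded pending []; in_txn=False
Op 4: BEGIN: in_txn=True, pending={}
After op 4: visible(b) = 30 (pending={}, committed={b=30, d=4, e=2})

Answer: 30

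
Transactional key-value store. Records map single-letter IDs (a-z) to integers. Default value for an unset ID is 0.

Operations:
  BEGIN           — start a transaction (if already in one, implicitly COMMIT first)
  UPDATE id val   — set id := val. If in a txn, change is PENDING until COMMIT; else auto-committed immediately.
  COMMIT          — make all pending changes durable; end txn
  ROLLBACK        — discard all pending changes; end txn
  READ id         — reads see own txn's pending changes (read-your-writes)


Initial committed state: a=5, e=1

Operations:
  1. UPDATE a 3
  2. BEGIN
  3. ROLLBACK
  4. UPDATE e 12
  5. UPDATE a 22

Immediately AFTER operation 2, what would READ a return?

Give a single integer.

Initial committed: {a=5, e=1}
Op 1: UPDATE a=3 (auto-commit; committed a=3)
Op 2: BEGIN: in_txn=True, pending={}
After op 2: visible(a) = 3 (pending={}, committed={a=3, e=1})

Answer: 3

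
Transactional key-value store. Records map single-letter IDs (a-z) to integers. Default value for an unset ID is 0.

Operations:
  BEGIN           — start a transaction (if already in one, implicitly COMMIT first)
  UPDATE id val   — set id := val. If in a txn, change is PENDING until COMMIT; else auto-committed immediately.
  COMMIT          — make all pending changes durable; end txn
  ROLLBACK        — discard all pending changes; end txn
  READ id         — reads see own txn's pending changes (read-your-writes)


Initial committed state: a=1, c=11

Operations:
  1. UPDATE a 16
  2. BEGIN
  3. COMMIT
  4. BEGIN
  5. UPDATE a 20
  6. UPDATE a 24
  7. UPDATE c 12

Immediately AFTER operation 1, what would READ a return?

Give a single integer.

Answer: 16

Derivation:
Initial committed: {a=1, c=11}
Op 1: UPDATE a=16 (auto-commit; committed a=16)
After op 1: visible(a) = 16 (pending={}, committed={a=16, c=11})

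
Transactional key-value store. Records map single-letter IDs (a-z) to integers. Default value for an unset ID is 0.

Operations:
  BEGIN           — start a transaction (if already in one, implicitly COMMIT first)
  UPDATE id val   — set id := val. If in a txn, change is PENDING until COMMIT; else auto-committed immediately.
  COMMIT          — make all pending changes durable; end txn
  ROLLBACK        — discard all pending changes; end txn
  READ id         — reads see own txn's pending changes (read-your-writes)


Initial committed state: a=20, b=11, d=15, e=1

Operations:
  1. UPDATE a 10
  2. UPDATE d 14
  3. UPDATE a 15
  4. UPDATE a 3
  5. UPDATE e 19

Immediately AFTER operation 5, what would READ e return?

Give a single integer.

Answer: 19

Derivation:
Initial committed: {a=20, b=11, d=15, e=1}
Op 1: UPDATE a=10 (auto-commit; committed a=10)
Op 2: UPDATE d=14 (auto-commit; committed d=14)
Op 3: UPDATE a=15 (auto-commit; committed a=15)
Op 4: UPDATE a=3 (auto-commit; committed a=3)
Op 5: UPDATE e=19 (auto-commit; committed e=19)
After op 5: visible(e) = 19 (pending={}, committed={a=3, b=11, d=14, e=19})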